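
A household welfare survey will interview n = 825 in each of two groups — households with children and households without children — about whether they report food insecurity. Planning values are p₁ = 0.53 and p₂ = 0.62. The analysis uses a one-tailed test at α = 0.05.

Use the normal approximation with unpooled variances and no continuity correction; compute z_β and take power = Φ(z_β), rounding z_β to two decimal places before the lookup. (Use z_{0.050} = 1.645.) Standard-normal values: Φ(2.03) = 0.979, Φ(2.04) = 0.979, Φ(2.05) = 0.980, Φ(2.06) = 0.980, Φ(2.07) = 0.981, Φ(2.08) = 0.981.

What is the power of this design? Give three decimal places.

Power ≈ 0.981

z_β = |p₁−p₂|·√(n/[p₁q₁+p₂q₂]) − z_α
    = 0.09 · √(825/0.4847) − 1.645
    = 0.09 · 41.2563 − 1.645
    = 3.7131 − 1.645 = 2.0681 → 2.07
Power = Φ(2.07) = 0.981.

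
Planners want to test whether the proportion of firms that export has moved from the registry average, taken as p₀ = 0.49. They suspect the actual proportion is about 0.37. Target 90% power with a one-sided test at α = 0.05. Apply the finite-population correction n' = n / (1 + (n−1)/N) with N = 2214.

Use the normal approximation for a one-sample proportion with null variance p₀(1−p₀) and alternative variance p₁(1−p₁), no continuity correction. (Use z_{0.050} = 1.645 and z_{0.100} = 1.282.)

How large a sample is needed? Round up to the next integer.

n = [z_α·√(p₀q₀) + z_β·√(p₁q₁)]² / (p₁ − p₀)²
  = [1.645·√(0.49·0.51) + 1.282·√(0.37·0.63)]² / (-0.12)²
  = [1.645·0.4999 + 1.282·0.4828]² / 0.0144
  = [1.4413]² / 0.0144
  = 144.26
Finite-population correction (N = 2214): 144.26 / (1 + (144.26 − 1)/2214) = 135.49.
Round up → n = 136.

n = 136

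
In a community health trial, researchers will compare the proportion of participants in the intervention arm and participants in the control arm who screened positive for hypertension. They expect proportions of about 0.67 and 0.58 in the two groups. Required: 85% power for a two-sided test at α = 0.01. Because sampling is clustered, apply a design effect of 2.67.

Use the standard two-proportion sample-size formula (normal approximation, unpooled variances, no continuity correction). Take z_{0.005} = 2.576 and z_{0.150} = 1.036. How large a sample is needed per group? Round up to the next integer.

n = 1999 per group

n = (z_{α/2} + z_β)² · [p₁(1−p₁) + p₂(1−p₂)] / (p₁ − p₂)²
  = (2.576 + 1.036)² · (0.67·0.33 + 0.58·0.42) / (0.09)²
  = (3.612)² · (0.2211 + 0.2436) / 0.0081
  = 13.0465 · 0.4647 / 0.0081
  = 748.49
Design effect: 2.67 × 748.49 = 1998.46.
Round up → n = 1999 per group.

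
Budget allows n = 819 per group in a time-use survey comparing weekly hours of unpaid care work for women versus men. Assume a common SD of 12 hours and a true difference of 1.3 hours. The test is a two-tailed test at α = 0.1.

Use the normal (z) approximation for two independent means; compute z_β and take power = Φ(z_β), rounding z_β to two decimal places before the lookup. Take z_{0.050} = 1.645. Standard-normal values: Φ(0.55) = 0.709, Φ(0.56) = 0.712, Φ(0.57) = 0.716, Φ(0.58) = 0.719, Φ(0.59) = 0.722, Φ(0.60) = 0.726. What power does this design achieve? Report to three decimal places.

z_β = δ·√(n/(σ₁²+σ₂²)) − z_{α/2}
    = 1.3 · √(819/288) − 1.645
    = 1.3 · 1.68634 − 1.645
    = 2.1922 − 1.645 = 0.5472 → 0.55
Power = Φ(0.55) = 0.709.

Power ≈ 0.709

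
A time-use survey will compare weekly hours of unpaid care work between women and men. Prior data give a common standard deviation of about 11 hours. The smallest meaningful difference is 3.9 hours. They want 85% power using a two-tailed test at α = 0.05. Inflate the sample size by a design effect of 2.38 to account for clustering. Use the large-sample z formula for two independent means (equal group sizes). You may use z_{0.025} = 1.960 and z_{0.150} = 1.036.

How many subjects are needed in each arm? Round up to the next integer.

n = (z_{α/2} + z_β)² · (σ₁² + σ₂²) / δ²
  = (1.960 + 1.036)² · (2·11² = 242) / 3.9²
  = 8.9760 · 242 / 15.21
  = 142.81
Design effect: 2.38 × 142.81 = 339.90.
Round up → n = 340 per group.

n = 340 per group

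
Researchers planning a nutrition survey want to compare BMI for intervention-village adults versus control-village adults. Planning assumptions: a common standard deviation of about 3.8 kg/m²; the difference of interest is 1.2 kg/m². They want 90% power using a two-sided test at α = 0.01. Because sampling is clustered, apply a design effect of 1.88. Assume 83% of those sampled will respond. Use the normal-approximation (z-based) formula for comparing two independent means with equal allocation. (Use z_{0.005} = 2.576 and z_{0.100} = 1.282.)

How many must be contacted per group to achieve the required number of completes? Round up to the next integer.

n = (z_{α/2} + z_β)² · (σ₁² + σ₂²) / δ²
  = (2.576 + 1.282)² · (2·3.8² = 28.88) / 1.2²
  = 14.8842 · 28.88 / 1.44
  = 298.51
Design effect: 1.88 × 298.51 = 561.20.
Adjust for 83% response: 561.20 / 0.83 = 676.14.
Round up → n = 677 per group.

n = 677 per group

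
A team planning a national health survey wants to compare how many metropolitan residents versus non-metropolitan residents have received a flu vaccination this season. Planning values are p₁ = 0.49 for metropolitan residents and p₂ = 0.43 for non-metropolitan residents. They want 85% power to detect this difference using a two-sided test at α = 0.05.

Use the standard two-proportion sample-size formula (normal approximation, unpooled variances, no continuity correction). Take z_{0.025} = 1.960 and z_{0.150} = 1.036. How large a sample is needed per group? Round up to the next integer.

n = (z_{α/2} + z_β)² · [p₁(1−p₁) + p₂(1−p₂)] / (p₁ − p₂)²
  = (1.960 + 1.036)² · (0.49·0.51 + 0.43·0.57) / (0.06)²
  = (2.996)² · (0.2499 + 0.2451) / 0.0036
  = 8.9760 · 0.4950 / 0.0036
  = 1234.20
Round up → n = 1235 per group.

n = 1235 per group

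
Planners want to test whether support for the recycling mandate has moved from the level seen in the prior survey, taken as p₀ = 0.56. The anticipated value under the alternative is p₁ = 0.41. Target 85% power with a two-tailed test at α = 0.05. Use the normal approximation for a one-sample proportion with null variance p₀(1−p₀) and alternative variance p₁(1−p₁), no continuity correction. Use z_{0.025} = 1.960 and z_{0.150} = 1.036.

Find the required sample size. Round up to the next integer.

n = [z_{α/2}·√(p₀q₀) + z_β·√(p₁q₁)]² / (p₁ − p₀)²
  = [1.960·√(0.56·0.44) + 1.036·√(0.41·0.59)]² / (-0.15)²
  = [1.960·0.4964 + 1.036·0.4918]² / 0.0225
  = [1.4825]² / 0.0225
  = 97.67
Round up → n = 98.

n = 98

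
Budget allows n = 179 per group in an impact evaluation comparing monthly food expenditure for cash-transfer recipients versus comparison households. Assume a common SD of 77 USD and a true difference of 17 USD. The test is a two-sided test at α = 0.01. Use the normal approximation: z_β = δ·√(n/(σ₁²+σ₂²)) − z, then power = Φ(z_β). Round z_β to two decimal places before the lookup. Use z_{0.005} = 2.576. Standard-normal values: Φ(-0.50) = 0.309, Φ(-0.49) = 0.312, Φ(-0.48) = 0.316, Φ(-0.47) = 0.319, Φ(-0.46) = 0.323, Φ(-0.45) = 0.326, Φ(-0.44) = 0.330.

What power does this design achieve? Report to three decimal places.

Power ≈ 0.312

z_β = δ·√(n/(σ₁²+σ₂²)) − z_{α/2}
    = 17 · √(179/11858) − 2.576
    = 17 · 0.12286 − 2.576
    = 2.0887 − 2.576 = -0.4873 → -0.49
Power = Φ(-0.49) = 0.312.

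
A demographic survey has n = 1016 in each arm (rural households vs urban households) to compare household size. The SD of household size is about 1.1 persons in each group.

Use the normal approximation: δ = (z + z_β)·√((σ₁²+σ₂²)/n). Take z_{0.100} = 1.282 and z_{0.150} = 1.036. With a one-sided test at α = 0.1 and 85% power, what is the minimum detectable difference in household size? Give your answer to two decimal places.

δ = (z_α + z_β) · √((σ₁²+σ₂²)/n)
  = (1.282 + 1.036) · √(2.42/1016)
  = 2.318 · √0.00238
  = 2.318 · 0.0488
  = 0.1131

Minimum detectable difference ≈ 0.11 persons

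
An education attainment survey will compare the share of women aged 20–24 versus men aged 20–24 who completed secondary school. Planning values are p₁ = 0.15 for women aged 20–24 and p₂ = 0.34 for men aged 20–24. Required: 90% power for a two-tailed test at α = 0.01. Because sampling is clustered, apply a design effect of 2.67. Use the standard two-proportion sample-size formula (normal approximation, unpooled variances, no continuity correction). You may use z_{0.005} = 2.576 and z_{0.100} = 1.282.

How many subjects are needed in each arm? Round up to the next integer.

n = 388 per group

n = (z_{α/2} + z_β)² · [p₁(1−p₁) + p₂(1−p₂)] / (p₁ − p₂)²
  = (2.576 + 1.282)² · (0.15·0.85 + 0.34·0.66) / (-0.19)²
  = (3.858)² · (0.1275 + 0.2244) / 0.0361
  = 14.8842 · 0.3519 / 0.0361
  = 145.09
Design effect: 2.67 × 145.09 = 387.39.
Round up → n = 388 per group.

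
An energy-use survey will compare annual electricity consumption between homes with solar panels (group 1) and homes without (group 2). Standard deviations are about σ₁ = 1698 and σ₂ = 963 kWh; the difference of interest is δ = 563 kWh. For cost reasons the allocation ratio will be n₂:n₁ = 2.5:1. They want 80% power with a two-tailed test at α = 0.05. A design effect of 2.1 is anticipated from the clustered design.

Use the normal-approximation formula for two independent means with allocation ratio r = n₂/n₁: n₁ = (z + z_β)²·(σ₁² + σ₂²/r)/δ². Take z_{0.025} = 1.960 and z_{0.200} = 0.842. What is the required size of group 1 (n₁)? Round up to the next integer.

n₁ = 170

n₁ = (z_{α/2} + z_β)² · (σ₁² + σ₂²/r) / δ²
   = (1.960 + 0.842)² · (1698² + 963²/2.5) / 563²
   = 7.8512 · (2883204 + 370947.6) / 316969
   = 7.8512 · 3254151.6 / 316969
   = 80.60
Design effect: 2.1 × 80.60 = 169.27.
Round up → n₁ = 170; n₂ = r·n₁ = 2.5 × 170 = 425.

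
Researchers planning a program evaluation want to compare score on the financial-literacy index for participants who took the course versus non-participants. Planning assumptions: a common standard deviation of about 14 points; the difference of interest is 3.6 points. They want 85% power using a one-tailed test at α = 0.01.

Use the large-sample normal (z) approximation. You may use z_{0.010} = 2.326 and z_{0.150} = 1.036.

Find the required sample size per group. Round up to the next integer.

n = (z_α + z_β)² · (σ₁² + σ₂²) / δ²
  = (2.326 + 1.036)² · (2·14² = 392) / 3.6²
  = 11.3030 · 392 / 12.96
  = 341.88
Round up → n = 342 per group.

n = 342 per group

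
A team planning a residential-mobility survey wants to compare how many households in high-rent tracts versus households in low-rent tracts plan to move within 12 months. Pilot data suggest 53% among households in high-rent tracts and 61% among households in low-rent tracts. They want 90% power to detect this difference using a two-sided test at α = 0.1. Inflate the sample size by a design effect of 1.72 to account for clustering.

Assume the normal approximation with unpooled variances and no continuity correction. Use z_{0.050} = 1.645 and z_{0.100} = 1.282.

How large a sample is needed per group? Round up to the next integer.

n = (z_{α/2} + z_β)² · [p₁(1−p₁) + p₂(1−p₂)] / (p₁ − p₂)²
  = (1.645 + 1.282)² · (0.53·0.47 + 0.61·0.39) / (-0.08)²
  = (2.927)² · (0.2491 + 0.2379) / 0.0064
  = 8.5673 · 0.4870 / 0.0064
  = 651.92
Design effect: 1.72 × 651.92 = 1121.30.
Round up → n = 1122 per group.

n = 1122 per group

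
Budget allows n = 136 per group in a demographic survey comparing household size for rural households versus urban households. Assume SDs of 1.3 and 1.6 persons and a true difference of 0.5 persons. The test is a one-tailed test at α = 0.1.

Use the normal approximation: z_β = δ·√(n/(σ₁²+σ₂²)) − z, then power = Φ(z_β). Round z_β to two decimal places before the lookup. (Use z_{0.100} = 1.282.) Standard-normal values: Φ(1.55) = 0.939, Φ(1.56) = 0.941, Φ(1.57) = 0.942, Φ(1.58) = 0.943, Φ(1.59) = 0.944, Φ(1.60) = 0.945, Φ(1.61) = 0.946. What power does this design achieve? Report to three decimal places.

Power ≈ 0.939

z_β = δ·√(n/(σ₁²+σ₂²)) − z_α
    = 0.5 · √(136/4.25) − 1.282
    = 0.5 · 5.65685 − 1.282
    = 2.8284 − 1.282 = 1.5464 → 1.55
Power = Φ(1.55) = 0.939.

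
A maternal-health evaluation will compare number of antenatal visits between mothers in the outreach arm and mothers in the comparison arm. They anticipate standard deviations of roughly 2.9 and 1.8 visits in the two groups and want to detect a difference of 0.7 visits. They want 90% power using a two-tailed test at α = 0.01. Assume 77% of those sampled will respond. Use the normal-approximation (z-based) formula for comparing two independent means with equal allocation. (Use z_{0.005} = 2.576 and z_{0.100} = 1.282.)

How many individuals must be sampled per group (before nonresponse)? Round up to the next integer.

n = (z_{α/2} + z_β)² · (σ₁² + σ₂²) / δ²
  = (2.576 + 1.282)² · (2.9² + 1.8² = 11.65) / 0.7²
  = 14.8842 · 11.65 / 0.49
  = 353.88
Adjust for 77% response: 353.88 / 0.77 = 459.58.
Round up → n = 460 per group.

n = 460 per group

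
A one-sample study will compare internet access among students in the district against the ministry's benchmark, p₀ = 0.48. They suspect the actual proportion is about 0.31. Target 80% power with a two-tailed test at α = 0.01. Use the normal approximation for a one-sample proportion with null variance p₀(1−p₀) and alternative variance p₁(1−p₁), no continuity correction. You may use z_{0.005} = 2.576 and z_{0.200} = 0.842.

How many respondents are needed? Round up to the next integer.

n = [z_{α/2}·√(p₀q₀) + z_β·√(p₁q₁)]² / (p₁ − p₀)²
  = [2.576·√(0.48·0.52) + 0.842·√(0.31·0.69)]² / (-0.17)²
  = [2.576·0.4996 + 0.842·0.4625]² / 0.0289
  = [1.6764]² / 0.0289
  = 97.24
Round up → n = 98.

n = 98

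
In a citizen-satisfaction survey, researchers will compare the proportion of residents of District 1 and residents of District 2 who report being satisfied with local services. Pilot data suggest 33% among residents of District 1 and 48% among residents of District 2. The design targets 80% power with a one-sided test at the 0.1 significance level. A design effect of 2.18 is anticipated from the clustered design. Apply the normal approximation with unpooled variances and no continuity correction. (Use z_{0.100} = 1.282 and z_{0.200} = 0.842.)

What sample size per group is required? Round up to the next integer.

n = (z_α + z_β)² · [p₁(1−p₁) + p₂(1−p₂)] / (p₁ − p₂)²
  = (1.282 + 0.842)² · (0.33·0.67 + 0.48·0.52) / (-0.15)²
  = (2.124)² · (0.2211 + 0.2496) / 0.0225
  = 4.5114 · 0.4707 / 0.0225
  = 94.38
Design effect: 2.18 × 94.38 = 205.74.
Round up → n = 206 per group.

n = 206 per group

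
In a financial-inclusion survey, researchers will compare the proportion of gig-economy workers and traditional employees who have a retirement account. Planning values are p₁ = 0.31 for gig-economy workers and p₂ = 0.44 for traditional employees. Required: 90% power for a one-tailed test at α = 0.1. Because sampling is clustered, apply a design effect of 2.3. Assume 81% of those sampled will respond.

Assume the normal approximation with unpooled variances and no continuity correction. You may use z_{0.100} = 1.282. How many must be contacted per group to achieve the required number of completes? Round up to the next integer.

n = (z_α + z_β)² · [p₁(1−p₁) + p₂(1−p₂)] / (p₁ − p₂)²
  = (1.282 + 1.282)² · (0.31·0.69 + 0.44·0.56) / (-0.13)²
  = (2.564)² · (0.2139 + 0.2464) / 0.0169
  = 6.5741 · 0.4603 / 0.0169
  = 179.06
Design effect: 2.3 × 179.06 = 411.83.
Adjust for 81% response: 411.83 / 0.81 = 508.43.
Round up → n = 509 per group.

n = 509 per group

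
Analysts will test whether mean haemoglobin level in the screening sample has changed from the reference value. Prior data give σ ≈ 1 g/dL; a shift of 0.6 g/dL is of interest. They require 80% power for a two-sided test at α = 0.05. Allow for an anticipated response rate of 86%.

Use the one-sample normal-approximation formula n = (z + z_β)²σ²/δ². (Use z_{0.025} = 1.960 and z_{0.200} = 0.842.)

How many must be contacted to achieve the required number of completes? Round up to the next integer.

n = 26

n = (z_{α/2} + z_β)² · σ² / δ²
  = (1.960 + 0.842)² · 1² / 0.6²
  = 7.8512 · 1 / 0.36
  = 21.81
Adjust for 86% response: 21.81 / 0.86 = 25.36.
Round up → n = 26.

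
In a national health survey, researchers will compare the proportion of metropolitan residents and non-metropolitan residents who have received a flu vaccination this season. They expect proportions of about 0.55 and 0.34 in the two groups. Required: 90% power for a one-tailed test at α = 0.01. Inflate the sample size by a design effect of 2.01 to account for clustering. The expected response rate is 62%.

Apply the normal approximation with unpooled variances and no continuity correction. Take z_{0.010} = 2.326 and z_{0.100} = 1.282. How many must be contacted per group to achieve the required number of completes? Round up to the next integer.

n = 452 per group

n = (z_α + z_β)² · [p₁(1−p₁) + p₂(1−p₂)] / (p₁ − p₂)²
  = (2.326 + 1.282)² · (0.55·0.45 + 0.34·0.66) / (0.21)²
  = (3.608)² · (0.2475 + 0.2244) / 0.0441
  = 13.0177 · 0.4719 / 0.0441
  = 139.30
Design effect: 2.01 × 139.30 = 279.99.
Adjust for 62% response: 279.99 / 0.62 = 451.59.
Round up → n = 452 per group.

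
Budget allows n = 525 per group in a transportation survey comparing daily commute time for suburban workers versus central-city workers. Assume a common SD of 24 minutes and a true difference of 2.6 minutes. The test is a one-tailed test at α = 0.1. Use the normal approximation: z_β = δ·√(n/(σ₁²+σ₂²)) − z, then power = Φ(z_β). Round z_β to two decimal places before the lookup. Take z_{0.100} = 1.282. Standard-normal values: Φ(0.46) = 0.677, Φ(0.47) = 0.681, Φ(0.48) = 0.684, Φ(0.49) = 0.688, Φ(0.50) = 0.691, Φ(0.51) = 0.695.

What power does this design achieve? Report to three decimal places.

Power ≈ 0.681

z_β = δ·√(n/(σ₁²+σ₂²)) − z_α
    = 2.6 · √(525/1152) − 1.282
    = 2.6 · 0.67508 − 1.282
    = 1.7552 − 1.282 = 0.4732 → 0.47
Power = Φ(0.47) = 0.681.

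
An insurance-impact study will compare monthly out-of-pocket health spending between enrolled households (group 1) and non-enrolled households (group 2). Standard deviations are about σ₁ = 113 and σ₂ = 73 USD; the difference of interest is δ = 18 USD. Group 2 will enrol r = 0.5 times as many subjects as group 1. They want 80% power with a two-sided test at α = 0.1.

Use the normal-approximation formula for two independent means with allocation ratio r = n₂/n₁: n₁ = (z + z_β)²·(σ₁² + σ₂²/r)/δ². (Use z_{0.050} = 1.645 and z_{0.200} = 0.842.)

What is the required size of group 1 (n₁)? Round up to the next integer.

n₁ = (z_{α/2} + z_β)² · (σ₁² + σ₂²/r) / δ²
   = (1.645 + 0.842)² · (113² + 73²/0.5) / 18²
   = 6.1852 · (12769 + 10658) / 324
   = 6.1852 · 23427 / 324
   = 447.22
Round up → n₁ = 448; n₂ = r·n₁ = 0.5 × 448 = 224.

n₁ = 448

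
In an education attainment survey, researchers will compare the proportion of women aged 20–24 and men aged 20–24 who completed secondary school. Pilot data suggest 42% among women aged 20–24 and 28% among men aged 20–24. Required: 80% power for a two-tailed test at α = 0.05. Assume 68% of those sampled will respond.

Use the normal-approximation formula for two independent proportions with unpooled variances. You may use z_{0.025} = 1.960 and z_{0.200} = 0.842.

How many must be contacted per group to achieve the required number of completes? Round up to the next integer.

n = (z_{α/2} + z_β)² · [p₁(1−p₁) + p₂(1−p₂)] / (p₁ − p₂)²
  = (1.960 + 0.842)² · (0.42·0.58 + 0.28·0.72) / (0.14)²
  = (2.802)² · (0.2436 + 0.2016) / 0.0196
  = 7.8512 · 0.4452 / 0.0196
  = 178.33
Adjust for 68% response: 178.33 / 0.68 = 262.26.
Round up → n = 263 per group.

n = 263 per group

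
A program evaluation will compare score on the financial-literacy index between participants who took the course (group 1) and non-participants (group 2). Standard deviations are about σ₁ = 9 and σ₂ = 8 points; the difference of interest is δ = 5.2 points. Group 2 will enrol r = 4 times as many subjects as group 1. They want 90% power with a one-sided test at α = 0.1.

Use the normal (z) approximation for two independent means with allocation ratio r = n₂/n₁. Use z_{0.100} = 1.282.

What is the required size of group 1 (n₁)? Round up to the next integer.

n₁ = 24

n₁ = (z_α + z_β)² · (σ₁² + σ₂²/r) / δ²
   = (1.282 + 1.282)² · (9² + 8²/4) / 5.2²
   = 6.5741 · (81 + 16) / 27.04
   = 6.5741 · 97 / 27.04
   = 23.58
Round up → n₁ = 24; n₂ = r·n₁ = 4 × 24 = 96.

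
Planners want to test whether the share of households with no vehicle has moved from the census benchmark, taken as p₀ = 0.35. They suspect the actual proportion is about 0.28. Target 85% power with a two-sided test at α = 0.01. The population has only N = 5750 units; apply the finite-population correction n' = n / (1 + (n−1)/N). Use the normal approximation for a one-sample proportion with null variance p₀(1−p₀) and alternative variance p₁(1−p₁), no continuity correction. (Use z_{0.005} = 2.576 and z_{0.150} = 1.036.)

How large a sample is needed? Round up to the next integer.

n = [z_{α/2}·√(p₀q₀) + z_β·√(p₁q₁)]² / (p₁ − p₀)²
  = [2.576·√(0.35·0.65) + 1.036·√(0.28·0.72)]² / (-0.07)²
  = [2.576·0.4770 + 1.036·0.4490]² / 0.0049
  = [1.6938]² / 0.0049
  = 585.53
Finite-population correction (N = 5750): 585.53 / (1 + (585.53 − 1)/5750) = 531.50.
Round up → n = 532.

n = 532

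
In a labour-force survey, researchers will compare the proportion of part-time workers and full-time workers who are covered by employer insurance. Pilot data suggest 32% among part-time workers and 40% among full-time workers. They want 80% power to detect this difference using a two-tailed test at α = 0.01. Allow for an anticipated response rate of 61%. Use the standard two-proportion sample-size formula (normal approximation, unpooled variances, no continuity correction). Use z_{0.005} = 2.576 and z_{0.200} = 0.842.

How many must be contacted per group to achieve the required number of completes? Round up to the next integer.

n = 1370 per group

n = (z_{α/2} + z_β)² · [p₁(1−p₁) + p₂(1−p₂)] / (p₁ − p₂)²
  = (2.576 + 0.842)² · (0.32·0.68 + 0.40·0.60) / (-0.08)²
  = (3.418)² · (0.2176 + 0.2400) / 0.0064
  = 11.6827 · 0.4576 / 0.0064
  = 835.31
Adjust for 61% response: 835.31 / 0.61 = 1369.37.
Round up → n = 1370 per group.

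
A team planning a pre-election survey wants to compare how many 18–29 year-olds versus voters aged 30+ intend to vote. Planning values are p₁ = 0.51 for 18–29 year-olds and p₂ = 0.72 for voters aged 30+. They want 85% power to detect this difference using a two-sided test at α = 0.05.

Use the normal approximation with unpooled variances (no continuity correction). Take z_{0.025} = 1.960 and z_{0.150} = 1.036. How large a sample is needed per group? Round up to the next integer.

n = 92 per group

n = (z_{α/2} + z_β)² · [p₁(1−p₁) + p₂(1−p₂)] / (p₁ − p₂)²
  = (1.960 + 1.036)² · (0.51·0.49 + 0.72·0.28) / (-0.21)²
  = (2.996)² · (0.2499 + 0.2016) / 0.0441
  = 8.9760 · 0.4515 / 0.0441
  = 91.90
Round up → n = 92 per group.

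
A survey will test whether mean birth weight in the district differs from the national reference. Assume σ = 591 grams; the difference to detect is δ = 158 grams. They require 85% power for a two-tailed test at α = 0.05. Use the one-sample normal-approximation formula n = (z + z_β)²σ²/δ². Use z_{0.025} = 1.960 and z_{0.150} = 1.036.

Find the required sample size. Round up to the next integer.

n = 126

n = (z_{α/2} + z_β)² · σ² / δ²
  = (1.960 + 1.036)² · 591² / 158²
  = 8.9760 · 349281 / 24964
  = 125.59
Round up → n = 126.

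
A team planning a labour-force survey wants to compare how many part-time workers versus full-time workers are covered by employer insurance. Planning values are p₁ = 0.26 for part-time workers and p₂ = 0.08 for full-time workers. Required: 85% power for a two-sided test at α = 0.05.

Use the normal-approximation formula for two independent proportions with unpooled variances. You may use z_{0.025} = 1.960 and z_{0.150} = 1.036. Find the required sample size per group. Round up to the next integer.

n = (z_{α/2} + z_β)² · [p₁(1−p₁) + p₂(1−p₂)] / (p₁ − p₂)²
  = (1.960 + 1.036)² · (0.26·0.74 + 0.08·0.92) / (0.18)²
  = (2.996)² · (0.1924 + 0.0736) / 0.0324
  = 8.9760 · 0.2660 / 0.0324
  = 73.69
Round up → n = 74 per group.

n = 74 per group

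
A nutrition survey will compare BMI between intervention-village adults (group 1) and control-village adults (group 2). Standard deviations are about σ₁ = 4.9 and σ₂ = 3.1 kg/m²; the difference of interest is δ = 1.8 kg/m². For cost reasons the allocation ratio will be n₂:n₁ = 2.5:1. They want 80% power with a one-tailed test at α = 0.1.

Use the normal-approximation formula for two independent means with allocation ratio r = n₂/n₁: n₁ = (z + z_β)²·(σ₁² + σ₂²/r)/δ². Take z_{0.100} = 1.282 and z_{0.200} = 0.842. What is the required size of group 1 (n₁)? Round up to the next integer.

n₁ = (z_α + z_β)² · (σ₁² + σ₂²/r) / δ²
   = (1.282 + 0.842)² · (4.9² + 3.1²/2.5) / 1.8²
   = 4.5114 · (24.01 + 3.844) / 3.24
   = 4.5114 · 27.854 / 3.24
   = 38.78
Round up → n₁ = 39; n₂ = r·n₁ = 2.5 × 39 = 98.

n₁ = 39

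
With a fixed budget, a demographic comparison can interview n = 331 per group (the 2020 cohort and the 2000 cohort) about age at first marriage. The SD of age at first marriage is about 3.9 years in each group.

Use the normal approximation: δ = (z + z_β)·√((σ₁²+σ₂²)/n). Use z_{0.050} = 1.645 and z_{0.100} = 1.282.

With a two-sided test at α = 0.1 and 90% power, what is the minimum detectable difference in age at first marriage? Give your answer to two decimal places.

δ = (z_{α/2} + z_β) · √((σ₁²+σ₂²)/n)
  = (1.645 + 1.282) · √(30.42/331)
  = 2.927 · √0.0919
  = 2.927 · 0.3032
  = 0.8873

Minimum detectable difference ≈ 0.89 years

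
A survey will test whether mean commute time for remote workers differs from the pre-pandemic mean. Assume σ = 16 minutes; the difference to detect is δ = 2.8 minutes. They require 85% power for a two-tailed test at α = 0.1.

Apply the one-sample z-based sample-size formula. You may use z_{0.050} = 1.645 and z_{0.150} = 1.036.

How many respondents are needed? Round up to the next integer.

n = 235

n = (z_{α/2} + z_β)² · σ² / δ²
  = (1.645 + 1.036)² · 16² / 2.8²
  = 7.1878 · 256 / 7.84
  = 234.70
Round up → n = 235.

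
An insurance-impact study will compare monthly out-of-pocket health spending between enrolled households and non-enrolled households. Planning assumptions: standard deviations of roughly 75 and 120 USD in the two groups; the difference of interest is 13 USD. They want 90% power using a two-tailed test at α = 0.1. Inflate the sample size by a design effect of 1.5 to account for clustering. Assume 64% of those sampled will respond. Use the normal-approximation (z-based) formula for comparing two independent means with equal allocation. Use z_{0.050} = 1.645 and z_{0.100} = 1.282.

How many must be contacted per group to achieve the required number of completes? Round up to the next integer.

n = (z_{α/2} + z_β)² · (σ₁² + σ₂²) / δ²
  = (1.645 + 1.282)² · (75² + 120² = 20025) / 13²
  = 8.5673 · 20025 / 169
  = 1015.15
Design effect: 1.5 × 1015.15 = 1522.73.
Adjust for 64% response: 1522.73 / 0.64 = 2379.26.
Round up → n = 2380 per group.

n = 2380 per group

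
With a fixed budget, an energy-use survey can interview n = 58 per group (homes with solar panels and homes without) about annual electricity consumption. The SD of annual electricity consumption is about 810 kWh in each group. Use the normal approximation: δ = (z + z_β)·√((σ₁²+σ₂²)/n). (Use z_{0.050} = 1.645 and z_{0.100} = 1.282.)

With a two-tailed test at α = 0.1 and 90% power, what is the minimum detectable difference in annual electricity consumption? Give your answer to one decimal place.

δ = (z_{α/2} + z_β) · √((σ₁²+σ₂²)/n)
  = (1.645 + 1.282) · √(1312200/58)
  = 2.927 · √22624.1
  = 2.927 · 150.4132
  = 440.2595

Minimum detectable difference ≈ 440.3 kWh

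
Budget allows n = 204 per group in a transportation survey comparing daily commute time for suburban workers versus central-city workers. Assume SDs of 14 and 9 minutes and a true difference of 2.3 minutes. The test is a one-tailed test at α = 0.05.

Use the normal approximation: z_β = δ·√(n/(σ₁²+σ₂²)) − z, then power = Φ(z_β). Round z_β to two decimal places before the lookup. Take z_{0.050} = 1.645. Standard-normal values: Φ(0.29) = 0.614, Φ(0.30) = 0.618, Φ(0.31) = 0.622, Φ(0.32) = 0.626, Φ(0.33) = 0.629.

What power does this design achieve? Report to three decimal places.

Power ≈ 0.629

z_β = δ·√(n/(σ₁²+σ₂²)) − z_α
    = 2.3 · √(204/277) − 1.645
    = 2.3 · 0.85817 − 1.645
    = 1.9738 − 1.645 = 0.3288 → 0.33
Power = Φ(0.33) = 0.629.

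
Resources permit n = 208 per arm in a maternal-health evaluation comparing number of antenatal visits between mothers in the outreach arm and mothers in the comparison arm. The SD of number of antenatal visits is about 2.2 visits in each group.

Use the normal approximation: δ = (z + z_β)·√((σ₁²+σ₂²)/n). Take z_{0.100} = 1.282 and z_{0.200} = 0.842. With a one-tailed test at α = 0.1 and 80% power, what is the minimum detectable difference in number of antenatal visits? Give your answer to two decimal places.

δ = (z_α + z_β) · √((σ₁²+σ₂²)/n)
  = (1.282 + 0.842) · √(9.68/208)
  = 2.124 · √0.04654
  = 2.124 · 0.2157
  = 0.4582

Minimum detectable difference ≈ 0.46 visits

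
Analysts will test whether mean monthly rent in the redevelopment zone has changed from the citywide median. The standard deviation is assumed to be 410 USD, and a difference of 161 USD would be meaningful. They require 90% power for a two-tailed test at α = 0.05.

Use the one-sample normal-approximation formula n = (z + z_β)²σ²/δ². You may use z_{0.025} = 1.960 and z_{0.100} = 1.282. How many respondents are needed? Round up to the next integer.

n = 69

n = (z_{α/2} + z_β)² · σ² / δ²
  = (1.960 + 1.282)² · 410² / 161²
  = 10.5106 · 168100 / 25921
  = 68.16
Round up → n = 69.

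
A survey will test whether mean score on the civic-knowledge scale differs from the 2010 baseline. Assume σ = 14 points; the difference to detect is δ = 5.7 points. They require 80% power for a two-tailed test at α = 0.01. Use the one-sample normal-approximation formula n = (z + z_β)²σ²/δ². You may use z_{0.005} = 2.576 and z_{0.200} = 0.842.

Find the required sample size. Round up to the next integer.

n = 71

n = (z_{α/2} + z_β)² · σ² / δ²
  = (2.576 + 0.842)² · 14² / 5.7²
  = 11.6827 · 196 / 32.49
  = 70.48
Round up → n = 71.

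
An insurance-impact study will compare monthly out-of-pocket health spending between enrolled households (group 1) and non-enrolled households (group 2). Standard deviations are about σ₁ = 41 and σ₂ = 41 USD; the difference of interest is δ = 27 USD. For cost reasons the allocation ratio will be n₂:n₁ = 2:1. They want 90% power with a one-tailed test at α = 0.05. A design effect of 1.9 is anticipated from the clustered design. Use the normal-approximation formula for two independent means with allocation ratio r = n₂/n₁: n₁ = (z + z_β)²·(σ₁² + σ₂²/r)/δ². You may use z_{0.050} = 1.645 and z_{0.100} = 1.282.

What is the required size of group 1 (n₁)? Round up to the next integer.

n₁ = 57

n₁ = (z_α + z_β)² · (σ₁² + σ₂²/r) / δ²
   = (1.645 + 1.282)² · (41² + 41²/2) / 27²
   = 8.5673 · (1681 + 840.5) / 729
   = 8.5673 · 2521.5 / 729
   = 29.63
Design effect: 1.9 × 29.63 = 56.30.
Round up → n₁ = 57; n₂ = r·n₁ = 2 × 57 = 114.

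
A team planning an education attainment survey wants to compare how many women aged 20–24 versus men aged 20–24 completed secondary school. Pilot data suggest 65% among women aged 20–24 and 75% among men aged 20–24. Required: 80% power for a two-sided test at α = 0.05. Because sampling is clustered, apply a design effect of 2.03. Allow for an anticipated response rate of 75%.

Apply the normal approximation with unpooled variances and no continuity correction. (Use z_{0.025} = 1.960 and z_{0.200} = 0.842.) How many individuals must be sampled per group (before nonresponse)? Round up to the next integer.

n = 882 per group

n = (z_{α/2} + z_β)² · [p₁(1−p₁) + p₂(1−p₂)] / (p₁ − p₂)²
  = (1.960 + 0.842)² · (0.65·0.35 + 0.75·0.25) / (-0.10)²
  = (2.802)² · (0.2275 + 0.1875) / 0.0100
  = 7.8512 · 0.4150 / 0.0100
  = 325.82
Design effect: 2.03 × 325.82 = 661.42.
Adjust for 75% response: 661.42 / 0.75 = 881.90.
Round up → n = 882 per group.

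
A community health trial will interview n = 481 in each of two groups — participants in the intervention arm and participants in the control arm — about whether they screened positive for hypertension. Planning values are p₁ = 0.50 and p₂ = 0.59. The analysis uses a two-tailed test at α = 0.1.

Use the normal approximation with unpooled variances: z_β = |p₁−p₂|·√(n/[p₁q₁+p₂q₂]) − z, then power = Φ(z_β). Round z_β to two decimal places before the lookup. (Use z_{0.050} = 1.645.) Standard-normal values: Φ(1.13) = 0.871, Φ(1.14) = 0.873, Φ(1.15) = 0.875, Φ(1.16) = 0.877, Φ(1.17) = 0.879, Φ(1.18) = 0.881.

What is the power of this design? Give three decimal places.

z_β = |p₁−p₂|·√(n/[p₁q₁+p₂q₂]) − z_{α/2}
    = 0.09 · √(481/0.4919) − 1.645
    = 0.09 · 31.2704 − 1.645
    = 2.8143 − 1.645 = 1.1693 → 1.17
Power = Φ(1.17) = 0.879.

Power ≈ 0.879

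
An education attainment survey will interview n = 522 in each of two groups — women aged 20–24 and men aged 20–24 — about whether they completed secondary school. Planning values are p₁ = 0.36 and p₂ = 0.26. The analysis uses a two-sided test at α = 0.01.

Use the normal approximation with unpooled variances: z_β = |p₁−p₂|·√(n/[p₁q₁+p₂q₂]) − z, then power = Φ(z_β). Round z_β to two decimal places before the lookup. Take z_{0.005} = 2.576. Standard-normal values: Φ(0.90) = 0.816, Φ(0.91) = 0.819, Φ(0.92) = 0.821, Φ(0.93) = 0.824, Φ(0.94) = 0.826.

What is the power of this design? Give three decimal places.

z_β = |p₁−p₂|·√(n/[p₁q₁+p₂q₂]) − z_{α/2}
    = 0.10 · √(522/0.4228) − 2.576
    = 0.10 · 35.1372 − 2.576
    = 3.5137 − 2.576 = 0.9377 → 0.94
Power = Φ(0.94) = 0.826.

Power ≈ 0.826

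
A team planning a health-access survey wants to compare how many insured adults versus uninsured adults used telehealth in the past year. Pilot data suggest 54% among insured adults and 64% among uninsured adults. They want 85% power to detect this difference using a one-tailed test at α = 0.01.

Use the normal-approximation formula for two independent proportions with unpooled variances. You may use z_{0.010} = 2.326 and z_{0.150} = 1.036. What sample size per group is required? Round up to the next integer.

n = 542 per group

n = (z_α + z_β)² · [p₁(1−p₁) + p₂(1−p₂)] / (p₁ − p₂)²
  = (2.326 + 1.036)² · (0.54·0.46 + 0.64·0.36) / (-0.10)²
  = (3.362)² · (0.2484 + 0.2304) / 0.0100
  = 11.3030 · 0.4788 / 0.0100
  = 541.19
Round up → n = 542 per group.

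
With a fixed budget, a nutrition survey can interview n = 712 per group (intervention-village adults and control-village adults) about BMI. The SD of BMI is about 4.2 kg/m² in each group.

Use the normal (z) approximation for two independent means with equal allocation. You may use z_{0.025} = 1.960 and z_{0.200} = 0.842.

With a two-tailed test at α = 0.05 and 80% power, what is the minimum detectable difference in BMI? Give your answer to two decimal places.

δ = (z_{α/2} + z_β) · √((σ₁²+σ₂²)/n)
  = (1.960 + 0.842) · √(35.28/712)
  = 2.802 · √0.04955
  = 2.802 · 0.2226
  = 0.6237

Minimum detectable difference ≈ 0.62 kg/m²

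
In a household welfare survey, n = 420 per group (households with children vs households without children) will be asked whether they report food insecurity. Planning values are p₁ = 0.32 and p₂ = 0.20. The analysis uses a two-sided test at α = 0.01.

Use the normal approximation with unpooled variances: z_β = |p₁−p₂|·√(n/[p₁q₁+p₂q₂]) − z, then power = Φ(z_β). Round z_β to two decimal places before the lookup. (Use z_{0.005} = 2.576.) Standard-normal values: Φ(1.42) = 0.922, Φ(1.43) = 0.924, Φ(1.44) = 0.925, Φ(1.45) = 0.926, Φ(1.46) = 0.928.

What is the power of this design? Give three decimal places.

z_β = |p₁−p₂|·√(n/[p₁q₁+p₂q₂]) − z_{α/2}
    = 0.12 · √(420/0.3776) − 2.576
    = 0.12 · 33.3510 − 2.576
    = 4.0021 − 2.576 = 1.4261 → 1.43
Power = Φ(1.43) = 0.924.

Power ≈ 0.924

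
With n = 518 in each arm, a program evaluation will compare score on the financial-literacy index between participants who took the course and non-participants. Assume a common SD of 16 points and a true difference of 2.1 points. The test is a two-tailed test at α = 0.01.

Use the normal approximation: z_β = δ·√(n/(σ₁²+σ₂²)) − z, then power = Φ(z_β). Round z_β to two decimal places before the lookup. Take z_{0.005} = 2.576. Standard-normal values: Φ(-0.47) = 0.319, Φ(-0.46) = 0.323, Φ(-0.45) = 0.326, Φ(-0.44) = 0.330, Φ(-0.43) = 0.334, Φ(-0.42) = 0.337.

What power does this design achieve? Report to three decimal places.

z_β = δ·√(n/(σ₁²+σ₂²)) − z_{α/2}
    = 2.1 · √(518/512) − 2.576
    = 2.1 · 1.00584 − 2.576
    = 2.1123 − 2.576 = -0.4637 → -0.46
Power = Φ(-0.46) = 0.323.

Power ≈ 0.323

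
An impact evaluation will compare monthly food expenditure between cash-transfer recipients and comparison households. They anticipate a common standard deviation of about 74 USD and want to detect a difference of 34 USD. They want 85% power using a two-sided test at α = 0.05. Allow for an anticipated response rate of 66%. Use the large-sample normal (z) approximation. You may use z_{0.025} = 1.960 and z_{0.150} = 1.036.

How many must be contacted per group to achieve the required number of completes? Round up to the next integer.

n = (z_{α/2} + z_β)² · (σ₁² + σ₂²) / δ²
  = (1.960 + 1.036)² · (2·74² = 10952) / 34²
  = 8.9760 · 10952 / 1156
  = 85.04
Adjust for 66% response: 85.04 / 0.66 = 128.85.
Round up → n = 129 per group.

n = 129 per group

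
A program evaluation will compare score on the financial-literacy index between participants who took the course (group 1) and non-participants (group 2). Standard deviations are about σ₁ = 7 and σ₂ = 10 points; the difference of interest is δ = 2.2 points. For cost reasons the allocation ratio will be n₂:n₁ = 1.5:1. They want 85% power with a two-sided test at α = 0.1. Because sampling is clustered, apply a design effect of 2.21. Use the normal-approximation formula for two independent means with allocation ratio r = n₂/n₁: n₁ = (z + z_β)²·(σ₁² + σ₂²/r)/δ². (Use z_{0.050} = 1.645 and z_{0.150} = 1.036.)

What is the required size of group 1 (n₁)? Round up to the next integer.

n₁ = 380

n₁ = (z_{α/2} + z_β)² · (σ₁² + σ₂²/r) / δ²
   = (1.645 + 1.036)² · (7² + 10²/1.5) / 2.2²
   = 7.1878 · (49 + 66.6667) / 4.84
   = 7.1878 · 115.6667 / 4.84
   = 171.77
Design effect: 2.21 × 171.77 = 379.62.
Round up → n₁ = 380; n₂ = r·n₁ = 1.5 × 380 = 570.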